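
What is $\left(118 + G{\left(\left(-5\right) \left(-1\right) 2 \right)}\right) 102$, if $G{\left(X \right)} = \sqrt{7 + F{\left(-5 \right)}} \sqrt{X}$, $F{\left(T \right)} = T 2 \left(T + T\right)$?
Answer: $12036 + 102 \sqrt{1070} \approx 15373.0$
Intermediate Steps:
$F{\left(T \right)} = 4 T^{2}$ ($F{\left(T \right)} = T 2 \cdot 2 T = T 4 T = 4 T^{2}$)
$G{\left(X \right)} = \sqrt{107} \sqrt{X}$ ($G{\left(X \right)} = \sqrt{7 + 4 \left(-5\right)^{2}} \sqrt{X} = \sqrt{7 + 4 \cdot 25} \sqrt{X} = \sqrt{7 + 100} \sqrt{X} = \sqrt{107} \sqrt{X}$)
$\left(118 + G{\left(\left(-5\right) \left(-1\right) 2 \right)}\right) 102 = \left(118 + \sqrt{107} \sqrt{\left(-5\right) \left(-1\right) 2}\right) 102 = \left(118 + \sqrt{107} \sqrt{5 \cdot 2}\right) 102 = \left(118 + \sqrt{107} \sqrt{10}\right) 102 = \left(118 + \sqrt{1070}\right) 102 = 12036 + 102 \sqrt{1070}$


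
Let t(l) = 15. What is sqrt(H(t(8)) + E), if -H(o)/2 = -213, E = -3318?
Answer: 2*I*sqrt(723) ≈ 53.777*I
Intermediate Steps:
H(o) = 426 (H(o) = -2*(-213) = 426)
sqrt(H(t(8)) + E) = sqrt(426 - 3318) = sqrt(-2892) = 2*I*sqrt(723)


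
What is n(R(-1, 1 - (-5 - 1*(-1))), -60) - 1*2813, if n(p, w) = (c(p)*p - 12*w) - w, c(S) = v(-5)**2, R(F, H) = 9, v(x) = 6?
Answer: -1709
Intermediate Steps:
c(S) = 36 (c(S) = 6**2 = 36)
n(p, w) = -13*w + 36*p (n(p, w) = (36*p - 12*w) - w = (-12*w + 36*p) - w = -13*w + 36*p)
n(R(-1, 1 - (-5 - 1*(-1))), -60) - 1*2813 = (-13*(-60) + 36*9) - 1*2813 = (780 + 324) - 2813 = 1104 - 2813 = -1709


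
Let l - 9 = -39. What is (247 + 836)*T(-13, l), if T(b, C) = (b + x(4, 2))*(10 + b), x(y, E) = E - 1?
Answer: 38988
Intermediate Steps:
l = -30 (l = 9 - 39 = -30)
x(y, E) = -1 + E
T(b, C) = (1 + b)*(10 + b) (T(b, C) = (b + (-1 + 2))*(10 + b) = (b + 1)*(10 + b) = (1 + b)*(10 + b))
(247 + 836)*T(-13, l) = (247 + 836)*(10 + (-13)² + 11*(-13)) = 1083*(10 + 169 - 143) = 1083*36 = 38988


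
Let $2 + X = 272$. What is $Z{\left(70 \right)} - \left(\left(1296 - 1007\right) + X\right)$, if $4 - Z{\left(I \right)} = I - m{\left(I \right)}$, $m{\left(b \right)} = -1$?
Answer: $-626$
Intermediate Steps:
$X = 270$ ($X = -2 + 272 = 270$)
$Z{\left(I \right)} = 3 - I$ ($Z{\left(I \right)} = 4 - \left(I - -1\right) = 4 - \left(I + 1\right) = 4 - \left(1 + I\right) = 3 - I$)
$Z{\left(70 \right)} - \left(\left(1296 - 1007\right) + X\right) = \left(3 - 70\right) - \left(\left(1296 - 1007\right) + 270\right) = \left(3 - 70\right) - \left(289 + 270\right) = -67 - 559 = -626$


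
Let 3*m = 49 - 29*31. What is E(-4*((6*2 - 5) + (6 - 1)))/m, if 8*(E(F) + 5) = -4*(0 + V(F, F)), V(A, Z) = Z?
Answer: -57/850 ≈ -0.067059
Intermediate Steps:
m = -850/3 (m = (49 - 29*31)/3 = (49 - 899)/3 = (⅓)*(-850) = -850/3 ≈ -283.33)
E(F) = -5 - F/2 (E(F) = -5 + (-4*(0 + F))/8 = -5 + (-4*F)/8 = -5 - F/2)
E(-4*((6*2 - 5) + (6 - 1)))/m = (-5 - (-2)*((6*2 - 5) + (6 - 1)))/(-850/3) = (-5 - (-2)*((12 - 5) + 5))*(-3/850) = (-5 - (-2)*(7 + 5))*(-3/850) = (-5 - (-2)*12)*(-3/850) = (-5 - ½*(-48))*(-3/850) = (-5 + 24)*(-3/850) = 19*(-3/850) = -57/850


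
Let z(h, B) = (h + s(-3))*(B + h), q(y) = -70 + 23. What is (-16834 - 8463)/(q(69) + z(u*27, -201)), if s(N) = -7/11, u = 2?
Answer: 278267/86806 ≈ 3.2056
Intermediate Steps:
s(N) = -7/11 (s(N) = -7*1/11 = -7/11)
q(y) = -47
z(h, B) = (-7/11 + h)*(B + h) (z(h, B) = (h - 7/11)*(B + h) = (-7/11 + h)*(B + h))
(-16834 - 8463)/(q(69) + z(u*27, -201)) = (-16834 - 8463)/(-47 + ((2*27)² - 7/11*(-201) - 14*27/11 - 402*27)) = -25297/(-47 + (54² + 1407/11 - 7/11*54 - 201*54)) = -25297/(-47 + (2916 + 1407/11 - 378/11 - 10854)) = -25297/(-47 - 86289/11) = -25297/(-86806/11) = -25297*(-11/86806) = 278267/86806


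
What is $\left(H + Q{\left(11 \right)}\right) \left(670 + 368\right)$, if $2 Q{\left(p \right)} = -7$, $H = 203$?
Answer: $207081$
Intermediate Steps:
$Q{\left(p \right)} = - \frac{7}{2}$ ($Q{\left(p \right)} = \frac{1}{2} \left(-7\right) = - \frac{7}{2}$)
$\left(H + Q{\left(11 \right)}\right) \left(670 + 368\right) = \left(203 - \frac{7}{2}\right) \left(670 + 368\right) = \frac{399}{2} \cdot 1038 = 207081$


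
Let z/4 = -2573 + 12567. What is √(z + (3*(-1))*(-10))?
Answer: √40006 ≈ 200.01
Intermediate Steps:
z = 39976 (z = 4*(-2573 + 12567) = 4*9994 = 39976)
√(z + (3*(-1))*(-10)) = √(39976 + (3*(-1))*(-10)) = √(39976 - 3*(-10)) = √(39976 + 30) = √40006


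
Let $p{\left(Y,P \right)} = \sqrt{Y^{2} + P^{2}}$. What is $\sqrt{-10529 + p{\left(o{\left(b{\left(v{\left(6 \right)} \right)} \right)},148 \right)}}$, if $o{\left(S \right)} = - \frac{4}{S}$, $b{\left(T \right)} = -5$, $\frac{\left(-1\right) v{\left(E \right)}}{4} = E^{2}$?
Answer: $\frac{\sqrt{-263225 + 20 \sqrt{34226}}}{5} \approx 101.89 i$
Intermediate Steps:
$v{\left(E \right)} = - 4 E^{2}$
$p{\left(Y,P \right)} = \sqrt{P^{2} + Y^{2}}$
$\sqrt{-10529 + p{\left(o{\left(b{\left(v{\left(6 \right)} \right)} \right)},148 \right)}} = \sqrt{-10529 + \sqrt{148^{2} + \left(- \frac{4}{-5}\right)^{2}}} = \sqrt{-10529 + \sqrt{21904 + \left(\left(-4\right) \left(- \frac{1}{5}\right)\right)^{2}}} = \sqrt{-10529 + \sqrt{21904 + \left(\frac{4}{5}\right)^{2}}} = \sqrt{-10529 + \sqrt{21904 + \frac{16}{25}}} = \sqrt{-10529 + \sqrt{\frac{547616}{25}}} = \sqrt{-10529 + \frac{4 \sqrt{34226}}{5}}$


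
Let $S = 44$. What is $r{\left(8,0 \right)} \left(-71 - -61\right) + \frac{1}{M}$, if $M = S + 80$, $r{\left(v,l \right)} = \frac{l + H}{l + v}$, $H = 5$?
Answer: $- \frac{387}{62} \approx -6.2419$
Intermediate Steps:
$r{\left(v,l \right)} = \frac{5 + l}{l + v}$ ($r{\left(v,l \right)} = \frac{l + 5}{l + v} = \frac{5 + l}{l + v}$)
$M = 124$ ($M = 44 + 80 = 124$)
$r{\left(8,0 \right)} \left(-71 - -61\right) + \frac{1}{M} = \frac{5 + 0}{0 + 8} \left(-71 - -61\right) + \frac{1}{124} = \frac{1}{8} \cdot 5 \left(-71 + 61\right) + \frac{1}{124} = \frac{1}{8} \cdot 5 \left(-10\right) + \frac{1}{124} = \frac{5}{8} \left(-10\right) + \frac{1}{124} = - \frac{25}{4} + \frac{1}{124} = - \frac{387}{62}$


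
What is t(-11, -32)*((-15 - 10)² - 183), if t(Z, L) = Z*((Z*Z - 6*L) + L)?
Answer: -1366222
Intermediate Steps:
t(Z, L) = Z*(Z² - 5*L) (t(Z, L) = Z*((Z² - 6*L) + L) = Z*(Z² - 5*L))
t(-11, -32)*((-15 - 10)² - 183) = (-11*((-11)² - 5*(-32)))*((-15 - 10)² - 183) = (-11*(121 + 160))*((-25)² - 183) = (-11*281)*(625 - 183) = -3091*442 = -1366222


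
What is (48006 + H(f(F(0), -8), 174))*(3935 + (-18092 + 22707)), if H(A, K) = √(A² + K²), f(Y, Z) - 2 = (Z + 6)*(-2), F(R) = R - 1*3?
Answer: 410451300 + 51300*√842 ≈ 4.1194e+8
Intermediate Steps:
F(R) = -3 + R (F(R) = R - 3 = -3 + R)
f(Y, Z) = -10 - 2*Z (f(Y, Z) = 2 + (Z + 6)*(-2) = 2 + (6 + Z)*(-2) = 2 + (-12 - 2*Z) = -10 - 2*Z)
(48006 + H(f(F(0), -8), 174))*(3935 + (-18092 + 22707)) = (48006 + √((-10 - 2*(-8))² + 174²))*(3935 + (-18092 + 22707)) = (48006 + √((-10 + 16)² + 30276))*(3935 + 4615) = (48006 + √(6² + 30276))*8550 = (48006 + √(36 + 30276))*8550 = (48006 + √30312)*8550 = (48006 + 6*√842)*8550 = 410451300 + 51300*√842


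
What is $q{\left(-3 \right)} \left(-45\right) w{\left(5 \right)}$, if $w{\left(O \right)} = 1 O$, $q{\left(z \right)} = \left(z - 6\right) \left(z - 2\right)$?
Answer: $-10125$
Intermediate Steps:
$q{\left(z \right)} = \left(-6 + z\right) \left(-2 + z\right)$
$w{\left(O \right)} = O$
$q{\left(-3 \right)} \left(-45\right) w{\left(5 \right)} = \left(12 + \left(-3\right)^{2} - -24\right) \left(-45\right) 5 = \left(12 + 9 + 24\right) \left(-45\right) 5 = 45 \left(-45\right) 5 = \left(-2025\right) 5 = -10125$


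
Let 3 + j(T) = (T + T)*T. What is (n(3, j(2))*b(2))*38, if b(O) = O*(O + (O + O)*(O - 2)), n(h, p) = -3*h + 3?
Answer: -912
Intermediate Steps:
j(T) = -3 + 2*T**2 (j(T) = -3 + (T + T)*T = -3 + (2*T)*T = -3 + 2*T**2)
n(h, p) = 3 - 3*h
b(O) = O*(O + 2*O*(-2 + O)) (b(O) = O*(O + (2*O)*(-2 + O)) = O*(O + 2*O*(-2 + O)))
(n(3, j(2))*b(2))*38 = ((3 - 3*3)*(2**2*(-3 + 2*2)))*38 = ((3 - 9)*(4*(-3 + 4)))*38 = -24*38 = -912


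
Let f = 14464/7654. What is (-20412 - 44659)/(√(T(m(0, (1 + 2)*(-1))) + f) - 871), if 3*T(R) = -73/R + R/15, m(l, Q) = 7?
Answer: 68324215209705/914547243667 + 195213*I*√231050035090/914547243667 ≈ 74.708 + 0.1026*I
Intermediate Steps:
f = 7232/3827 (f = 14464*(1/7654) = 7232/3827 ≈ 1.8897)
T(R) = -73/(3*R) + R/45 (T(R) = (-73/R + R/15)/3 = -73/(3*R) + R/45)
(-20412 - 44659)/(√(T(m(0, (1 + 2)*(-1))) + f) - 871) = (-20412 - 44659)/(√((1/45)*(-1095 + 7²)/7 + 7232/3827) - 871) = -65071/(√((1/45)*(⅐)*(-1095 + 49) + 7232/3827) - 871) = -65071/(√((1/45)*(⅐)*(-1046) + 7232/3827) - 871) = -65071/(√(-1046/315 + 7232/3827) - 871) = -65071/(√(-1724962/1205505) - 871) = -65071/(I*√231050035090/401835 - 871) = -65071/(-871 + I*√231050035090/401835)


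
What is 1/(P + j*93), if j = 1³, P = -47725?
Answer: -1/47632 ≈ -2.0994e-5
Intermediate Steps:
j = 1
1/(P + j*93) = 1/(-47725 + 1*93) = 1/(-47725 + 93) = 1/(-47632) = -1/47632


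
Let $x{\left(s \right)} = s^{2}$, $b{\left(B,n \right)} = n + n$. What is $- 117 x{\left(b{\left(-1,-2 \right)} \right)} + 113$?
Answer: $-1759$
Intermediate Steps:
$b{\left(B,n \right)} = 2 n$
$- 117 x{\left(b{\left(-1,-2 \right)} \right)} + 113 = - 117 \left(2 \left(-2\right)\right)^{2} + 113 = - 117 \left(-4\right)^{2} + 113 = \left(-117\right) 16 + 113 = -1872 + 113 = -1759$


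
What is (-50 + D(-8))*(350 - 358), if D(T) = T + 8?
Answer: 400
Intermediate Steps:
D(T) = 8 + T
(-50 + D(-8))*(350 - 358) = (-50 + (8 - 8))*(350 - 358) = (-50 + 0)*(-8) = -50*(-8) = 400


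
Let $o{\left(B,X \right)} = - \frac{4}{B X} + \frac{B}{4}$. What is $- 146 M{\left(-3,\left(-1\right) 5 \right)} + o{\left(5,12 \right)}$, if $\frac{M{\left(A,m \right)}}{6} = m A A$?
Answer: $\frac{2365271}{60} \approx 39421.0$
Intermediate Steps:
$o{\left(B,X \right)} = \frac{B}{4} - \frac{4}{B X}$ ($o{\left(B,X \right)} = - 4 \frac{1}{B X} + B \frac{1}{4} = - \frac{4}{B X} + \frac{B}{4} = \frac{B}{4} - \frac{4}{B X}$)
$M{\left(A,m \right)} = 6 m A^{2}$ ($M{\left(A,m \right)} = 6 m A A = 6 A m A = 6 m A^{2}$)
$- 146 M{\left(-3,\left(-1\right) 5 \right)} + o{\left(5,12 \right)} = - 146 \cdot 6 \left(\left(-1\right) 5\right) \left(-3\right)^{2} + \left(\frac{1}{4} \cdot 5 - \frac{4}{5 \cdot 12}\right) = - 146 \cdot 6 \left(-5\right) 9 + \left(\frac{5}{4} - \frac{4}{5} \cdot \frac{1}{12}\right) = \left(-146\right) \left(-270\right) + \left(\frac{5}{4} - \frac{1}{15}\right) = 39420 + \frac{71}{60} = \frac{2365271}{60}$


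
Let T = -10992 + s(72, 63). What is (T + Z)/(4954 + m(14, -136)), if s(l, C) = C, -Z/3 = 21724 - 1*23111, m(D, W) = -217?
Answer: -2256/1579 ≈ -1.4288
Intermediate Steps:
Z = 4161 (Z = -3*(21724 - 1*23111) = -3*(21724 - 23111) = -3*(-1387) = 4161)
T = -10929 (T = -10992 + 63 = -10929)
(T + Z)/(4954 + m(14, -136)) = (-10929 + 4161)/(4954 - 217) = -6768/4737 = -6768*1/4737 = -2256/1579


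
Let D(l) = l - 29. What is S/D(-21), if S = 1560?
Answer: -156/5 ≈ -31.200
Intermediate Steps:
D(l) = -29 + l
S/D(-21) = 1560/(-29 - 21) = 1560/(-50) = 1560*(-1/50) = -156/5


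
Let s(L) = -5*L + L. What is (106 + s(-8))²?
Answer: 19044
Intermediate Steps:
s(L) = -4*L
(106 + s(-8))² = (106 - 4*(-8))² = (106 + 32)² = 138² = 19044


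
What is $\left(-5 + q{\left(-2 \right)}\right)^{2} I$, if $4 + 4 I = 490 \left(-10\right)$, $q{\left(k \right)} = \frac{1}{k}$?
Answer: $- \frac{74173}{2} \approx -37087.0$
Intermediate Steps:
$I = -1226$ ($I = -1 + \frac{490 \left(-10\right)}{4} = -1 + \frac{1}{4} \left(-4900\right) = -1 - 1225 = -1226$)
$\left(-5 + q{\left(-2 \right)}\right)^{2} I = \left(-5 + \frac{1}{-2}\right)^{2} \left(-1226\right) = \left(-5 - \frac{1}{2}\right)^{2} \left(-1226\right) = \left(- \frac{11}{2}\right)^{2} \left(-1226\right) = \frac{121}{4} \left(-1226\right) = - \frac{74173}{2}$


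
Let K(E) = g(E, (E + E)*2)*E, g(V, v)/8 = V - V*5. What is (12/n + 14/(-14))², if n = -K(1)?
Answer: 25/64 ≈ 0.39063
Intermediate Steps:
g(V, v) = -32*V (g(V, v) = 8*(V - V*5) = 8*(V - 5*V) = 8*(-4*V) = -32*V)
K(E) = -32*E² (K(E) = (-32*E)*E = -32*E²)
n = 32 (n = -(-32)*1² = -(-32) = -1*(-32) = 32)
(12/n + 14/(-14))² = (12/32 + 14/(-14))² = (12*(1/32) + 14*(-1/14))² = (3/8 - 1)² = (-5/8)² = 25/64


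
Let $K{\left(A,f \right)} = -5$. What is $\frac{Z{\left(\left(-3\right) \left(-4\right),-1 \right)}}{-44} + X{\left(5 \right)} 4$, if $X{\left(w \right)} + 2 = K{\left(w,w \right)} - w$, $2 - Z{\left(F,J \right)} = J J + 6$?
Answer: $- \frac{2107}{44} \approx -47.886$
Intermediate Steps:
$Z{\left(F,J \right)} = -4 - J^{2}$ ($Z{\left(F,J \right)} = 2 - \left(J J + 6\right) = 2 - \left(J^{2} + 6\right) = 2 - \left(6 + J^{2}\right) = -4 - J^{2}$)
$X{\left(w \right)} = -7 - w$ ($X{\left(w \right)} = -2 - \left(5 + w\right) = -7 - w$)
$\frac{Z{\left(\left(-3\right) \left(-4\right),-1 \right)}}{-44} + X{\left(5 \right)} 4 = \frac{-4 - \left(-1\right)^{2}}{-44} + \left(-7 - 5\right) 4 = \left(-4 - 1\right) \left(- \frac{1}{44}\right) + \left(-7 - 5\right) 4 = \left(-4 - 1\right) \left(- \frac{1}{44}\right) - 48 = \left(-5\right) \left(- \frac{1}{44}\right) - 48 = \frac{5}{44} - 48 = - \frac{2107}{44}$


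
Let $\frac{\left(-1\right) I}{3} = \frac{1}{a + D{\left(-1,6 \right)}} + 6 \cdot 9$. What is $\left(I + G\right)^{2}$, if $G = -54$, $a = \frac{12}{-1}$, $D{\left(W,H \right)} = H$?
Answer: $\frac{185761}{4} \approx 46440.0$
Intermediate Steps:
$a = -12$ ($a = 12 \left(-1\right) = -12$)
$I = - \frac{323}{2}$ ($I = - 3 \left(\frac{1}{-12 + 6} + 6 \cdot 9\right) = - 3 \left(\frac{1}{-6} + 54\right) = - 3 \left(- \frac{1}{6} + 54\right) = \left(-3\right) \frac{323}{6} = - \frac{323}{2} \approx -161.5$)
$\left(I + G\right)^{2} = \left(- \frac{323}{2} - 54\right)^{2} = \left(- \frac{431}{2}\right)^{2} = \frac{185761}{4}$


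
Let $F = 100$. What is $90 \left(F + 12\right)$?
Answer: $10080$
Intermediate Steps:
$90 \left(F + 12\right) = 90 \left(100 + 12\right) = 90 \cdot 112 = 10080$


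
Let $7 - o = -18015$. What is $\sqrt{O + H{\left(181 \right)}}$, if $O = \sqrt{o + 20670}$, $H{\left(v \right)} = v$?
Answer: $\sqrt{181 + 2 \sqrt{9673}} \approx 19.435$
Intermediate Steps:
$o = 18022$ ($o = 7 - -18015 = 7 + 18015 = 18022$)
$O = 2 \sqrt{9673}$ ($O = \sqrt{18022 + 20670} = \sqrt{38692} = 2 \sqrt{9673} \approx 196.7$)
$\sqrt{O + H{\left(181 \right)}} = \sqrt{2 \sqrt{9673} + 181} = \sqrt{181 + 2 \sqrt{9673}}$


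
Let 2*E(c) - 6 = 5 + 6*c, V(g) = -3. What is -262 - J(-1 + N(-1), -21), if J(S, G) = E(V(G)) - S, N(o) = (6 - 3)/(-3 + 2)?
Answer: -525/2 ≈ -262.50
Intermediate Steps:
N(o) = -3 (N(o) = 3/(-1) = 3*(-1) = -3)
E(c) = 11/2 + 3*c (E(c) = 3 + (5 + 6*c)/2 = 3 + (5/2 + 3*c) = 11/2 + 3*c)
J(S, G) = -7/2 - S (J(S, G) = (11/2 + 3*(-3)) - S = (11/2 - 9) - S = -7/2 - S)
-262 - J(-1 + N(-1), -21) = -262 - (-7/2 - (-1 - 3)) = -262 - (-7/2 - 1*(-4)) = -262 - (-7/2 + 4) = -262 - 1*½ = -262 - ½ = -525/2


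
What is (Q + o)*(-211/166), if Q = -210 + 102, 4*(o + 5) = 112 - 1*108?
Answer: 11816/83 ≈ 142.36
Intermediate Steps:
o = -4 (o = -5 + (112 - 1*108)/4 = -5 + (112 - 108)/4 = -5 + (¼)*4 = -5 + 1 = -4)
Q = -108
(Q + o)*(-211/166) = (-108 - 4)*(-211/166) = -(-23632)/166 = -112*(-211/166) = 11816/83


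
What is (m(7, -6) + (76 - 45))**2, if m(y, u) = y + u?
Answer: 1024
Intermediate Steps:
m(y, u) = u + y
(m(7, -6) + (76 - 45))**2 = ((-6 + 7) + (76 - 45))**2 = (1 + 31)**2 = 32**2 = 1024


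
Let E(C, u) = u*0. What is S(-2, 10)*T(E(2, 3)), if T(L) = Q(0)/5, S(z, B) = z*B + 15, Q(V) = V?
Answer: 0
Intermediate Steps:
E(C, u) = 0
S(z, B) = 15 + B*z (S(z, B) = B*z + 15 = 15 + B*z)
T(L) = 0 (T(L) = 0/5 = 0*(⅕) = 0)
S(-2, 10)*T(E(2, 3)) = (15 + 10*(-2))*0 = (15 - 20)*0 = -5*0 = 0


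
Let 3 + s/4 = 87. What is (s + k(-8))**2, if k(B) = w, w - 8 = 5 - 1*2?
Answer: 120409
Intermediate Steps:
s = 336 (s = -12 + 4*87 = -12 + 348 = 336)
w = 11 (w = 8 + (5 - 1*2) = 8 + (5 - 2) = 8 + 3 = 11)
k(B) = 11
(s + k(-8))**2 = (336 + 11)**2 = 347**2 = 120409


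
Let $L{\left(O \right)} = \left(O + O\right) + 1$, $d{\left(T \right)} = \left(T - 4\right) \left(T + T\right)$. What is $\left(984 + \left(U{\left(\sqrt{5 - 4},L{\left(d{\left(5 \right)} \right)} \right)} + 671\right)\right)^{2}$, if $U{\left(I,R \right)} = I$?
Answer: $2742336$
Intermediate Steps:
$d{\left(T \right)} = 2 T \left(-4 + T\right)$ ($d{\left(T \right)} = \left(-4 + T\right) 2 T = 2 T \left(-4 + T\right)$)
$L{\left(O \right)} = 1 + 2 O$ ($L{\left(O \right)} = 2 O + 1 = 1 + 2 O$)
$\left(984 + \left(U{\left(\sqrt{5 - 4},L{\left(d{\left(5 \right)} \right)} \right)} + 671\right)\right)^{2} = \left(984 + \left(\sqrt{5 - 4} + 671\right)\right)^{2} = \left(984 + \left(\sqrt{1} + 671\right)\right)^{2} = \left(984 + \left(1 + 671\right)\right)^{2} = \left(984 + 672\right)^{2} = 1656^{2} = 2742336$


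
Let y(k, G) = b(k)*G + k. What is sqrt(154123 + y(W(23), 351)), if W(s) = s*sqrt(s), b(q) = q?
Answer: sqrt(154123 + 8096*sqrt(23)) ≈ 439.26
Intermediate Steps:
W(s) = s**(3/2)
y(k, G) = k + G*k (y(k, G) = k*G + k = G*k + k = k + G*k)
sqrt(154123 + y(W(23), 351)) = sqrt(154123 + 23**(3/2)*(1 + 351)) = sqrt(154123 + (23*sqrt(23))*352) = sqrt(154123 + 8096*sqrt(23))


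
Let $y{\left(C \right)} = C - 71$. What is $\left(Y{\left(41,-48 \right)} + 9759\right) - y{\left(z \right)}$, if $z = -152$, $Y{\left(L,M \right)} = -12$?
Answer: $9970$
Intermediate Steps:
$y{\left(C \right)} = -71 + C$ ($y{\left(C \right)} = C - 71 = -71 + C$)
$\left(Y{\left(41,-48 \right)} + 9759\right) - y{\left(z \right)} = \left(-12 + 9759\right) - \left(-71 - 152\right) = 9747 - -223 = 9747 + 223 = 9970$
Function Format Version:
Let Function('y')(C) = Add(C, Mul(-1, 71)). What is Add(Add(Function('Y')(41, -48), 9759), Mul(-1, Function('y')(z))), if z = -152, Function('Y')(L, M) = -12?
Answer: 9970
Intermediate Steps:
Function('y')(C) = Add(-71, C) (Function('y')(C) = Add(C, -71) = Add(-71, C))
Add(Add(Function('Y')(41, -48), 9759), Mul(-1, Function('y')(z))) = Add(Add(-12, 9759), Mul(-1, Add(-71, -152))) = Add(9747, Mul(-1, -223)) = Add(9747, 223) = 9970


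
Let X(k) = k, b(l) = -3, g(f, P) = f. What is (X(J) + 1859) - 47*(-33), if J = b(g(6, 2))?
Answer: 3407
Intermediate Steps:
J = -3
(X(J) + 1859) - 47*(-33) = (-3 + 1859) - 47*(-33) = 1856 + 1551 = 3407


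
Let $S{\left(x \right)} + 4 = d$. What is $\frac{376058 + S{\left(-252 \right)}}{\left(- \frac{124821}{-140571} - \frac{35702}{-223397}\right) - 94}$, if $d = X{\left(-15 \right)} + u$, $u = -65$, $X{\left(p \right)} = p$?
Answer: $- \frac{1311862671186682}{324332425311} \approx -4044.8$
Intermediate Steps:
$d = -80$ ($d = -15 - 65 = -80$)
$S{\left(x \right)} = -84$ ($S{\left(x \right)} = -4 - 80 = -84$)
$\frac{376058 + S{\left(-252 \right)}}{\left(- \frac{124821}{-140571} - \frac{35702}{-223397}\right) - 94} = \frac{376058 - 84}{\left(- \frac{124821}{-140571} - \frac{35702}{-223397}\right) - 94} = \frac{375974}{\left(\left(-124821\right) \left(- \frac{1}{140571}\right) - - \frac{35702}{223397}\right) - 94} = \frac{375974}{\left(\frac{13869}{15619} + \frac{35702}{223397}\right) - 94} = \frac{375974}{\frac{3655922531}{3489237743} - 94} = \frac{375974}{- \frac{324332425311}{3489237743}} = 375974 \left(- \frac{3489237743}{324332425311}\right) = - \frac{1311862671186682}{324332425311}$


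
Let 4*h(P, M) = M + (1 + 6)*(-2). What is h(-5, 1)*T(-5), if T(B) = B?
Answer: 65/4 ≈ 16.250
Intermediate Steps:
h(P, M) = -7/2 + M/4 (h(P, M) = (M + (1 + 6)*(-2))/4 = (M + 7*(-2))/4 = (M - 14)/4 = (-14 + M)/4 = -7/2 + M/4)
h(-5, 1)*T(-5) = (-7/2 + (¼)*1)*(-5) = (-7/2 + ¼)*(-5) = -13/4*(-5) = 65/4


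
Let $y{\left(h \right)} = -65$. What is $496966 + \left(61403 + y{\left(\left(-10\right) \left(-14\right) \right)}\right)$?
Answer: $558304$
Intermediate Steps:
$496966 + \left(61403 + y{\left(\left(-10\right) \left(-14\right) \right)}\right) = 496966 + \left(61403 - 65\right) = 496966 + 61338 = 558304$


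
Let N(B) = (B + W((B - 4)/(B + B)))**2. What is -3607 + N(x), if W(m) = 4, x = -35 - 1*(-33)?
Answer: -3603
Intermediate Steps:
x = -2 (x = -35 + 33 = -2)
N(B) = (4 + B)**2 (N(B) = (B + 4)**2 = (4 + B)**2)
-3607 + N(x) = -3607 + (4 - 2)**2 = -3607 + 2**2 = -3607 + 4 = -3603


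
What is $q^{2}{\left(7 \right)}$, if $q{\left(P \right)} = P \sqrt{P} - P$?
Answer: $392 - 98 \sqrt{7} \approx 132.72$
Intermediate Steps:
$q{\left(P \right)} = P^{\frac{3}{2}} - P$
$q^{2}{\left(7 \right)} = \left(7^{\frac{3}{2}} - 7\right)^{2} = \left(7 \sqrt{7} - 7\right)^{2} = \left(-7 + 7 \sqrt{7}\right)^{2}$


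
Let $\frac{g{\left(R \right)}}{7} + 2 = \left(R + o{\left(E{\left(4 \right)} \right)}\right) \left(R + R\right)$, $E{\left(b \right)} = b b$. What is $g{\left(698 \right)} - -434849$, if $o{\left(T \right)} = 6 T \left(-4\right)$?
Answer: $3503243$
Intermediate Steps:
$E{\left(b \right)} = b^{2}$
$o{\left(T \right)} = - 24 T$
$g{\left(R \right)} = -14 + 14 R \left(-384 + R\right)$ ($g{\left(R \right)} = -14 + 7 \left(R - 24 \cdot 4^{2}\right) \left(R + R\right) = -14 + 7 \left(R - 384\right) 2 R = -14 + 7 \left(-384 + R\right) 2 R = -14 + 7 \cdot 2 R \left(-384 + R\right) = -14 + 14 R \left(-384 + R\right)$)
$g{\left(698 \right)} - -434849 = \left(-14 - 3752448 + 14 \cdot 698^{2}\right) - -434849 = \left(-14 - 3752448 + 14 \cdot 487204\right) + 434849 = \left(-14 - 3752448 + 6820856\right) + 434849 = 3068394 + 434849 = 3503243$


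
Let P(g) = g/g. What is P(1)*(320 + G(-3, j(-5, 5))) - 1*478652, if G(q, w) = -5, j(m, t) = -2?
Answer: -478337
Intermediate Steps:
P(g) = 1
P(1)*(320 + G(-3, j(-5, 5))) - 1*478652 = 1*(320 - 5) - 1*478652 = 1*315 - 478652 = 315 - 478652 = -478337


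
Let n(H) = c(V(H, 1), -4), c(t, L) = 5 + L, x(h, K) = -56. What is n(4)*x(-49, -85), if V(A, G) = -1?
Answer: -56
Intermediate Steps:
n(H) = 1 (n(H) = 5 - 4 = 1)
n(4)*x(-49, -85) = 1*(-56) = -56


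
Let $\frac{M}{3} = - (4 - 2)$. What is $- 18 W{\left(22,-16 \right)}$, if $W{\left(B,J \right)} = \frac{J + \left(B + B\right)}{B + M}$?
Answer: $- \frac{63}{2} \approx -31.5$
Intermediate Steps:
$M = -6$ ($M = 3 \left(- (4 - 2)\right) = 3 \left(\left(-1\right) 2\right) = 3 \left(-2\right) = -6$)
$W{\left(B,J \right)} = \frac{J + 2 B}{-6 + B}$ ($W{\left(B,J \right)} = \frac{J + \left(B + B\right)}{B - 6} = \frac{J + 2 B}{-6 + B}$)
$- 18 W{\left(22,-16 \right)} = - 18 \frac{-16 + 2 \cdot 22}{-6 + 22} = - 18 \frac{-16 + 44}{16} = - 18 \cdot \frac{1}{16} \cdot 28 = \left(-18\right) \frac{7}{4} = - \frac{63}{2}$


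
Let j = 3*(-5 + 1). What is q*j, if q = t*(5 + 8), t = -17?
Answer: 2652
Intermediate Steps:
j = -12 (j = 3*(-4) = -12)
q = -221 (q = -17*(5 + 8) = -17*13 = -221)
q*j = -221*(-12) = 2652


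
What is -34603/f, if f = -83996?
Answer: 34603/83996 ≈ 0.41196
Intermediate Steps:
-34603/f = -34603/(-83996) = -34603*(-1/83996) = 34603/83996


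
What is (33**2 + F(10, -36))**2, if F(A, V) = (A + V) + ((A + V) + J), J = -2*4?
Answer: 1058841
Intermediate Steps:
J = -8
F(A, V) = -8 + 2*A + 2*V (F(A, V) = (A + V) + ((A + V) - 8) = (A + V) + (-8 + A + V) = -8 + 2*A + 2*V)
(33**2 + F(10, -36))**2 = (33**2 + (-8 + 2*10 + 2*(-36)))**2 = (1089 + (-8 + 20 - 72))**2 = (1089 - 60)**2 = 1029**2 = 1058841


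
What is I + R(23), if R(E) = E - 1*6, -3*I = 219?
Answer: -56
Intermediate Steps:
I = -73 (I = -⅓*219 = -73)
R(E) = -6 + E (R(E) = E - 6 = -6 + E)
I + R(23) = -73 + (-6 + 23) = -73 + 17 = -56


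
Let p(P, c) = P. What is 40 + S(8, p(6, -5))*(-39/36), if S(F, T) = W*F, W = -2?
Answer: 172/3 ≈ 57.333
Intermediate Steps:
S(F, T) = -2*F
40 + S(8, p(6, -5))*(-39/36) = 40 + (-2*8)*(-39/36) = 40 - (-624)/36 = 40 - 16*(-13/12) = 40 + 52/3 = 172/3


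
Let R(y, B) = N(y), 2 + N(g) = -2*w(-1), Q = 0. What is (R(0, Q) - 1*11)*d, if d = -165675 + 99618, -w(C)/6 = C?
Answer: 1651425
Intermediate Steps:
w(C) = -6*C
N(g) = -14 (N(g) = -2 - (-12)*(-1) = -2 - 2*6 = -2 - 12 = -14)
R(y, B) = -14
d = -66057
(R(0, Q) - 1*11)*d = (-14 - 1*11)*(-66057) = (-14 - 11)*(-66057) = -25*(-66057) = 1651425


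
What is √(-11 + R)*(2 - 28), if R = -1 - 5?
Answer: -26*I*√17 ≈ -107.2*I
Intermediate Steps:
R = -6
√(-11 + R)*(2 - 28) = √(-11 - 6)*(2 - 28) = √(-17)*(-26) = (I*√17)*(-26) = -26*I*√17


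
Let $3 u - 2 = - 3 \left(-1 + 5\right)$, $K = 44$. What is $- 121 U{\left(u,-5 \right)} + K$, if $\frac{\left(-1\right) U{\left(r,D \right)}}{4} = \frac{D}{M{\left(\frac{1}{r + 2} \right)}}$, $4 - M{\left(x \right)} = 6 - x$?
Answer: $924$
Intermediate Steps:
$M{\left(x \right)} = -2 + x$ ($M{\left(x \right)} = 4 - \left(6 - x\right) = 4 + \left(-6 + x\right) = -2 + x$)
$u = - \frac{10}{3}$ ($u = \frac{2}{3} + \frac{\left(-3\right) \left(-1 + 5\right)}{3} = \frac{2}{3} + \frac{\left(-3\right) 4}{3} = \frac{2}{3} + \frac{1}{3} \left(-12\right) = \frac{2}{3} - 4 = - \frac{10}{3} \approx -3.3333$)
$U{\left(r,D \right)} = - \frac{4 D}{-2 + \frac{1}{2 + r}}$ ($U{\left(r,D \right)} = - 4 \frac{D}{-2 + \frac{1}{r + 2}} = - 4 \frac{D}{-2 + \frac{1}{2 + r}} = - \frac{4 D}{-2 + \frac{1}{2 + r}}$)
$- 121 U{\left(u,-5 \right)} + K = - 121 \cdot 4 \left(-5\right) \frac{1}{3 + 2 \left(- \frac{10}{3}\right)} \left(2 - \frac{10}{3}\right) + 44 = - 121 \cdot 4 \left(-5\right) \frac{1}{3 - \frac{20}{3}} \left(- \frac{4}{3}\right) + 44 = - 121 \cdot 4 \left(-5\right) \frac{1}{- \frac{11}{3}} \left(- \frac{4}{3}\right) + 44 = - 121 \cdot 4 \left(-5\right) \left(- \frac{3}{11}\right) \left(- \frac{4}{3}\right) + 44 = \left(-121\right) \left(- \frac{80}{11}\right) + 44 = 880 + 44 = 924$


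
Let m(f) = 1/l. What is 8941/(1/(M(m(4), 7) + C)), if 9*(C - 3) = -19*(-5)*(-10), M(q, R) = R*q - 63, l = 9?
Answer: -13259503/9 ≈ -1.4733e+6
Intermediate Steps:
m(f) = ⅑ (m(f) = 1/9 = ⅑)
M(q, R) = -63 + R*q
C = -923/9 (C = 3 + (-19*(-5)*(-10))/9 = 3 + (95*(-10))/9 = 3 + (⅑)*(-950) = 3 - 950/9 = -923/9 ≈ -102.56)
8941/(1/(M(m(4), 7) + C)) = 8941/(1/((-63 + 7*(⅑)) - 923/9)) = 8941/(1/((-63 + 7/9) - 923/9)) = 8941/(1/(-560/9 - 923/9)) = 8941/(1/(-1483/9)) = 8941/(-9/1483) = 8941*(-1483/9) = -13259503/9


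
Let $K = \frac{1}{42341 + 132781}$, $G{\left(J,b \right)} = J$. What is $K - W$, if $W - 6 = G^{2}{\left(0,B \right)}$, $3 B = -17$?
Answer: $- \frac{1050731}{175122} \approx -6.0$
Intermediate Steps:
$B = - \frac{17}{3}$ ($B = \frac{1}{3} \left(-17\right) = - \frac{17}{3} \approx -5.6667$)
$K = \frac{1}{175122} \approx 5.7103 \cdot 10^{-6}$
$W = 6$ ($W = 6 + 0^{2} = 6 + 0 = 6$)
$K - W = \frac{1}{175122} - 6 = - \frac{1050731}{175122}$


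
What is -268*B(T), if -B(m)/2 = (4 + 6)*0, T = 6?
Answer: 0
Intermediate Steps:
B(m) = 0 (B(m) = -2*(4 + 6)*0 = -20*0 = -2*0 = 0)
-268*B(T) = -268*0 = 0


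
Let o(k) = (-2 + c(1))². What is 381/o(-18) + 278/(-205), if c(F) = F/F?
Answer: 77827/205 ≈ 379.64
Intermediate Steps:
c(F) = 1
o(k) = 1 (o(k) = (-2 + 1)² = (-1)² = 1)
381/o(-18) + 278/(-205) = 381/1 + 278/(-205) = 381*1 + 278*(-1/205) = 381 - 278/205 = 77827/205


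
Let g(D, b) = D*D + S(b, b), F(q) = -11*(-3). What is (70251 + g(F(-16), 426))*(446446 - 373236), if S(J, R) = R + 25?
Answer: 5255819110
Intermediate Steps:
S(J, R) = 25 + R
F(q) = 33
g(D, b) = 25 + b + D**2 (g(D, b) = D*D + (25 + b) = D**2 + (25 + b) = 25 + b + D**2)
(70251 + g(F(-16), 426))*(446446 - 373236) = (70251 + (25 + 426 + 33**2))*(446446 - 373236) = (70251 + (25 + 426 + 1089))*73210 = (70251 + 1540)*73210 = 71791*73210 = 5255819110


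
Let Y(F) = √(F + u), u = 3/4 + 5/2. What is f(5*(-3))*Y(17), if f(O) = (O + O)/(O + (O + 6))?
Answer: 45/8 ≈ 5.6250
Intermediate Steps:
f(O) = 2*O/(6 + 2*O) (f(O) = (2*O)/(O + (6 + O)) = (2*O)/(6 + 2*O) = 2*O/(6 + 2*O))
u = 13/4 (u = 3*(¼) + 5*(½) = ¾ + 5/2 = 13/4 ≈ 3.2500)
Y(F) = √(13/4 + F) (Y(F) = √(F + 13/4) = √(13/4 + F))
f(5*(-3))*Y(17) = ((5*(-3))/(3 + 5*(-3)))*(√(13 + 4*17)/2) = (-15/(3 - 15))*(√(13 + 68)/2) = (-15/(-12))*(√81/2) = (-15*(-1/12))*((½)*9) = (5/4)*(9/2) = 45/8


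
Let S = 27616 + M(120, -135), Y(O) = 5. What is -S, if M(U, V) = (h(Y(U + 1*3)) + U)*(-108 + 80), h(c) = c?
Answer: -24116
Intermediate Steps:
M(U, V) = -140 - 28*U (M(U, V) = (5 + U)*(-108 + 80) = (5 + U)*(-28) = -140 - 28*U)
S = 24116 (S = 27616 + (-140 - 28*120) = 27616 + (-140 - 3360) = 27616 - 3500 = 24116)
-S = -1*24116 = -24116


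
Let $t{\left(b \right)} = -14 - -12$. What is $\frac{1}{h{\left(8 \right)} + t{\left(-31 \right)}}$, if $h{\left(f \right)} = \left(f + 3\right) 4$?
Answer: $\frac{1}{42} \approx 0.02381$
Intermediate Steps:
$t{\left(b \right)} = -2$ ($t{\left(b \right)} = -14 + 12 = -2$)
$h{\left(f \right)} = 12 + 4 f$ ($h{\left(f \right)} = \left(3 + f\right) 4 = 12 + 4 f$)
$\frac{1}{h{\left(8 \right)} + t{\left(-31 \right)}} = \frac{1}{\left(12 + 4 \cdot 8\right) - 2} = \frac{1}{\left(12 + 32\right) - 2} = \frac{1}{44 - 2} = \frac{1}{42}$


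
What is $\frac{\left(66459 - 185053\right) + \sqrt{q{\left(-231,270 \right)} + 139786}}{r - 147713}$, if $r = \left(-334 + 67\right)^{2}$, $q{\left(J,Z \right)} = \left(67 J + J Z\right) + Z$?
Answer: $\frac{59297}{38212} - \frac{\sqrt{62209}}{76424} \approx 1.5485$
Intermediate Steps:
$q{\left(J,Z \right)} = Z + 67 J + J Z$
$r = 71289$ ($r = \left(-267\right)^{2} = 71289$)
$\frac{\left(66459 - 185053\right) + \sqrt{q{\left(-231,270 \right)} + 139786}}{r - 147713} = \frac{\left(66459 - 185053\right) + \sqrt{\left(270 + 67 \left(-231\right) - 62370\right) + 139786}}{71289 - 147713} = \frac{\left(66459 - 185053\right) + \sqrt{\left(270 - 15477 - 62370\right) + 139786}}{-76424} = \left(-118594 + \sqrt{-77577 + 139786}\right) \left(- \frac{1}{76424}\right) = \left(-118594 + \sqrt{62209}\right) \left(- \frac{1}{76424}\right) = \frac{59297}{38212} - \frac{\sqrt{62209}}{76424}$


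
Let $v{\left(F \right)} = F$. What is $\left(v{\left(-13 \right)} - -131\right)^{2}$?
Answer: $13924$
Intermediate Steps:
$\left(v{\left(-13 \right)} - -131\right)^{2} = \left(-13 - -131\right)^{2} = \left(-13 + \left(-53 + 184\right)\right)^{2} = \left(-13 + 131\right)^{2} = 118^{2} = 13924$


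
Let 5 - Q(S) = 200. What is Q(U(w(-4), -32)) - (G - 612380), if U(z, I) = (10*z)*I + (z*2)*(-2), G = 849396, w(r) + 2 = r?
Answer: -237211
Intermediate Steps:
w(r) = -2 + r
U(z, I) = -4*z + 10*I*z (U(z, I) = 10*I*z + (2*z)*(-2) = 10*I*z - 4*z = -4*z + 10*I*z)
Q(S) = -195 (Q(S) = 5 - 1*200 = 5 - 200 = -195)
Q(U(w(-4), -32)) - (G - 612380) = -195 - (849396 - 612380) = -195 - 1*237016 = -195 - 237016 = -237211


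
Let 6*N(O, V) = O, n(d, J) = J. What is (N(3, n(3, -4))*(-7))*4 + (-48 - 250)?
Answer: -312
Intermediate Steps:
N(O, V) = O/6
(N(3, n(3, -4))*(-7))*4 + (-48 - 250) = (((1/6)*3)*(-7))*4 + (-48 - 250) = ((1/2)*(-7))*4 - 298 = -7/2*4 - 298 = -14 - 298 = -312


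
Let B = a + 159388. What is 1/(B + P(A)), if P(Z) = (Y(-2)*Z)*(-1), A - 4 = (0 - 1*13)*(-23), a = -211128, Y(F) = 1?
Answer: -1/52043 ≈ -1.9215e-5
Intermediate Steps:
A = 303 (A = 4 + (0 - 1*13)*(-23) = 4 + (0 - 13)*(-23) = 4 - 13*(-23) = 4 + 299 = 303)
P(Z) = -Z (P(Z) = (1*Z)*(-1) = Z*(-1) = -Z)
B = -51740 (B = -211128 + 159388 = -51740)
1/(B + P(A)) = 1/(-51740 - 1*303) = 1/(-51740 - 303) = 1/(-52043) = -1/52043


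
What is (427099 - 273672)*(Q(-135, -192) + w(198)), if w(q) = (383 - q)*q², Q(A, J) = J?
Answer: 1112736681996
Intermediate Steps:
w(q) = q²*(383 - q)
(427099 - 273672)*(Q(-135, -192) + w(198)) = (427099 - 273672)*(-192 + 198²*(383 - 1*198)) = 153427*(-192 + 39204*(383 - 198)) = 153427*(-192 + 39204*185) = 153427*(-192 + 7252740) = 153427*7252548 = 1112736681996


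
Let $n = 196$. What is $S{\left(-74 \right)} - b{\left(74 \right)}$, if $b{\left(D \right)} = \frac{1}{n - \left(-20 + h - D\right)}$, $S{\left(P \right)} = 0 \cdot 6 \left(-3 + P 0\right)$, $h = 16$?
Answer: $- \frac{1}{274} \approx -0.0036496$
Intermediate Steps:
$S{\left(P \right)} = 0$ ($S{\left(P \right)} = 0 \left(-3 + 0\right) = 0 \left(-3\right) = 0$)
$b{\left(D \right)} = \frac{1}{200 + D}$ ($b{\left(D \right)} = \frac{1}{196 + \left(\left(D - 16\right) - -20\right)} = \frac{1}{196 + \left(\left(D - 16\right) + 20\right)} = \frac{1}{196 + \left(\left(-16 + D\right) + 20\right)} = \frac{1}{196 + \left(4 + D\right)} = \frac{1}{200 + D}$)
$S{\left(-74 \right)} - b{\left(74 \right)} = 0 - \frac{1}{200 + 74} = 0 - \frac{1}{274} = - \frac{1}{274}$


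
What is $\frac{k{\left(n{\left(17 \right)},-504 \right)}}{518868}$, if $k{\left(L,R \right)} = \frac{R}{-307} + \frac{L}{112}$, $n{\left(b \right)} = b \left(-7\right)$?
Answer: $\frac{2845}{2548679616} \approx 1.1163 \cdot 10^{-6}$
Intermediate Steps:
$n{\left(b \right)} = - 7 b$
$k{\left(L,R \right)} = - \frac{R}{307} + \frac{L}{112}$ ($k{\left(L,R \right)} = R \left(- \frac{1}{307}\right) + L \frac{1}{112} = - \frac{R}{307} + \frac{L}{112}$)
$\frac{k{\left(n{\left(17 \right)},-504 \right)}}{518868} = \frac{\left(- \frac{1}{307}\right) \left(-504\right) + \frac{\left(-7\right) 17}{112}}{518868} = \left(\frac{504}{307} + \frac{1}{112} \left(-119\right)\right) \frac{1}{518868} = \left(\frac{504}{307} - \frac{17}{16}\right) \frac{1}{518868} = \frac{2845}{4912} \cdot \frac{1}{518868} = \frac{2845}{2548679616}$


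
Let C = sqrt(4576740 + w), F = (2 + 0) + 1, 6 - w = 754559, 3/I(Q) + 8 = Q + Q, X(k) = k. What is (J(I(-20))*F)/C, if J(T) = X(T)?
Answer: -3*sqrt(3822187)/61154992 ≈ -9.5906e-5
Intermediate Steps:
I(Q) = 3/(-8 + 2*Q) (I(Q) = 3/(-8 + (Q + Q)) = 3/(-8 + 2*Q))
w = -754553 (w = 6 - 1*754559 = 6 - 754559 = -754553)
J(T) = T
F = 3 (F = 2 + 1 = 3)
C = sqrt(3822187) (C = sqrt(4576740 - 754553) = sqrt(3822187) ≈ 1955.0)
(J(I(-20))*F)/C = ((3/(2*(-4 - 20)))*3)/(sqrt(3822187)) = (((3/2)/(-24))*3)*(sqrt(3822187)/3822187) = (((3/2)*(-1/24))*3)*(sqrt(3822187)/3822187) = (-1/16*3)*(sqrt(3822187)/3822187) = -3*sqrt(3822187)/61154992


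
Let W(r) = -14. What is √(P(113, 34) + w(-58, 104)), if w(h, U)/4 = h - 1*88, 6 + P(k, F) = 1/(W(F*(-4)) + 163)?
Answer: I*√13098441/149 ≈ 24.29*I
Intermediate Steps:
P(k, F) = -893/149 (P(k, F) = -6 + 1/(-14 + 163) = -6 + 1/149 = -893/149)
w(h, U) = -352 + 4*h (w(h, U) = 4*(h - 1*88) = 4*(h - 88) = 4*(-88 + h) = -352 + 4*h)
√(P(113, 34) + w(-58, 104)) = √(-893/149 + (-352 + 4*(-58))) = √(-893/149 + (-352 - 232)) = √(-893/149 - 584) = √(-87909/149) = I*√13098441/149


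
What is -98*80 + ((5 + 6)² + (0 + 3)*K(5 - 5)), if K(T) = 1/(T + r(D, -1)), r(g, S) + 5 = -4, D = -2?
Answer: -23158/3 ≈ -7719.3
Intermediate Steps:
r(g, S) = -9 (r(g, S) = -5 - 4 = -9)
K(T) = 1/(-9 + T) (K(T) = 1/(T - 9) = 1/(-9 + T))
-98*80 + ((5 + 6)² + (0 + 3)*K(5 - 5)) = -98*80 + ((5 + 6)² + (0 + 3)/(-9 + (5 - 5))) = -7840 + (11² + 3/(-9 + 0)) = -7840 + (121 + 3/(-9)) = -7840 + (121 + 3*(-⅑)) = -7840 + (121 - ⅓) = -7840 + 362/3 = -23158/3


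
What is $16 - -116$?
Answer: $132$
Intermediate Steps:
$16 - -116 = 16 + 116 = 132$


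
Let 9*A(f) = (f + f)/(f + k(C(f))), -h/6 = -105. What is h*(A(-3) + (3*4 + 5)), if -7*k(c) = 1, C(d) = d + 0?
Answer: 119280/11 ≈ 10844.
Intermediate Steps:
C(d) = d
k(c) = -⅐ (k(c) = -⅐*1 = -⅐)
h = 630 (h = -6*(-105) = 630)
A(f) = 2*f/(9*(-⅐ + f)) (A(f) = ((f + f)/(f - ⅐))/9 = ((2*f)/(-⅐ + f))/9 = (2*f/(-⅐ + f))/9 = 2*f/(9*(-⅐ + f)))
h*(A(-3) + (3*4 + 5)) = 630*((14/9)*(-3)/(-1 + 7*(-3)) + (3*4 + 5)) = 630*((14/9)*(-3)/(-1 - 21) + (12 + 5)) = 630*((14/9)*(-3)/(-22) + 17) = 630*((14/9)*(-3)*(-1/22) + 17) = 630*(7/33 + 17) = 630*(568/33) = 119280/11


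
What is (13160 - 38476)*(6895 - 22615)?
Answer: 397967520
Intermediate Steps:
(13160 - 38476)*(6895 - 22615) = -25316*(-15720) = 397967520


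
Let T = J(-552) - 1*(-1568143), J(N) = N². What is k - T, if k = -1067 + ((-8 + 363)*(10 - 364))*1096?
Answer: -139608234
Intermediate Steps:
T = 1872847 (T = (-552)² - 1*(-1568143) = 304704 + 1568143 = 1872847)
k = -137735387 (k = -1067 + (355*(-354))*1096 = -1067 - 125670*1096 = -1067 - 137734320 = -137735387)
k - T = -137735387 - 1*1872847 = -137735387 - 1872847 = -139608234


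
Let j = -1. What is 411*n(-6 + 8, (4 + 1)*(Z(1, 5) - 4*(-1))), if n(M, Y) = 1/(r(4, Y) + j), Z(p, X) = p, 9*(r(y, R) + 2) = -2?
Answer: -3699/29 ≈ -127.55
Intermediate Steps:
r(y, R) = -20/9 (r(y, R) = -2 + (⅑)*(-2) = -2 - 2/9 = -20/9)
n(M, Y) = -9/29 (n(M, Y) = 1/(-20/9 - 1) = 1/(-29/9) = -9/29)
411*n(-6 + 8, (4 + 1)*(Z(1, 5) - 4*(-1))) = 411*(-9/29) = -3699/29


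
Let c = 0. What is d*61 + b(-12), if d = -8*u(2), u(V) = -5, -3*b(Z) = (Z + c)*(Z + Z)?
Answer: 2344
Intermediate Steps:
b(Z) = -2*Z**2/3 (b(Z) = -(Z + 0)*(Z + Z)/3 = -Z*2*Z/3 = -2*Z**2/3)
d = 40 (d = -8*(-5) = 40)
d*61 + b(-12) = 40*61 - 2/3*(-12)**2 = 2440 - 2/3*144 = 2440 - 96 = 2344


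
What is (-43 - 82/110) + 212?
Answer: 9254/55 ≈ 168.25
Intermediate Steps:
(-43 - 82/110) + 212 = (-43 - 82*1/110) + 212 = (-43 - 41/55) + 212 = -2406/55 + 212 = 9254/55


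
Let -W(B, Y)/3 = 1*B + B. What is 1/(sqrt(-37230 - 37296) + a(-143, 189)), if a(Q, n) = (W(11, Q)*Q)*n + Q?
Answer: 1783639/3181368156847 - I*sqrt(74526)/3181368156847 ≈ 5.6065e-7 - 8.581e-11*I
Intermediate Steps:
W(B, Y) = -6*B (W(B, Y) = -3*(1*B + B) = -3*(B + B) = -6*B)
a(Q, n) = Q - 66*Q*n (a(Q, n) = ((-6*11)*Q)*n + Q = (-66*Q)*n + Q = -66*Q*n + Q = Q - 66*Q*n)
1/(sqrt(-37230 - 37296) + a(-143, 189)) = 1/(sqrt(-37230 - 37296) - 143*(1 - 66*189)) = 1/(sqrt(-74526) - 143*(1 - 12474)) = 1/(I*sqrt(74526) - 143*(-12473)) = 1/(I*sqrt(74526) + 1783639) = 1/(1783639 + I*sqrt(74526))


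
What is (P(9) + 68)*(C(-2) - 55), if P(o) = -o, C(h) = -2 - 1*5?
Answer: -3658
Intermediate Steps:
C(h) = -7 (C(h) = -2 - 5 = -7)
(P(9) + 68)*(C(-2) - 55) = (-1*9 + 68)*(-7 - 55) = (-9 + 68)*(-62) = 59*(-62) = -3658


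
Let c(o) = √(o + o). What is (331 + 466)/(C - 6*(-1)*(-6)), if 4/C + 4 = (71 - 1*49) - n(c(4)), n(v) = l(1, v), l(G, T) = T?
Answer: -1126161/50546 - 797*√2/50546 ≈ -22.302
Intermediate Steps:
c(o) = √2*√o (c(o) = √(2*o) = √2*√o)
n(v) = v
C = 4/(18 - 2*√2) (C = 4/(-4 + ((71 - 1*49) - √2*√4)) = 4/(-4 + ((71 - 49) - √2*2)) = 4/(-4 + (22 - 2*√2)) = 4/(18 - 2*√2) ≈ 0.26365)
(331 + 466)/(C - 6*(-1)*(-6)) = (331 + 466)/((18/79 + 2*√2/79) - 6*(-1)*(-6)) = 797/((18/79 + 2*√2/79) + 6*(-6)) = 797/((18/79 + 2*√2/79) - 36) = 797/(-2826/79 + 2*√2/79)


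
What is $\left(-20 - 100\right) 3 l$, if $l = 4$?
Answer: $-1440$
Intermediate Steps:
$\left(-20 - 100\right) 3 l = \left(-20 - 100\right) 3 \cdot 4 = \left(-120\right) 3 \cdot 4 = \left(-360\right) 4 = -1440$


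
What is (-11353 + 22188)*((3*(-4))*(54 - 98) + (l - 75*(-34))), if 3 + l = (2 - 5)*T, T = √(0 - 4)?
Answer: 33317625 - 65010*I ≈ 3.3318e+7 - 65010.0*I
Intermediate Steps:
T = 2*I (T = √(-4) = 2*I ≈ 2.0*I)
l = -3 - 6*I (l = -3 + (2 - 5)*(2*I) = -3 - 6*I ≈ -3.0 - 6.0*I)
(-11353 + 22188)*((3*(-4))*(54 - 98) + (l - 75*(-34))) = (-11353 + 22188)*((3*(-4))*(54 - 98) + ((-3 - 6*I) - 75*(-34))) = 10835*(-12*(-44) + ((-3 - 6*I) + 2550)) = 10835*(528 + (2547 - 6*I)) = 10835*(3075 - 6*I) = 33317625 - 65010*I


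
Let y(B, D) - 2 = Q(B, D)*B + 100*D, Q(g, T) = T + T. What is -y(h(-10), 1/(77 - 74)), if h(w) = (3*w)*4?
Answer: 134/3 ≈ 44.667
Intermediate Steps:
Q(g, T) = 2*T
h(w) = 12*w
y(B, D) = 2 + 100*D + 2*B*D (y(B, D) = 2 + ((2*D)*B + 100*D) = 2 + (2*B*D + 100*D) = 2 + (100*D + 2*B*D) = 2 + 100*D + 2*B*D)
-y(h(-10), 1/(77 - 74)) = -(2 + 100/(77 - 74) + 2*(12*(-10))/(77 - 74)) = -(2 + 100/3 + 2*(-120)/3) = -(2 + 100*(⅓) + 2*(-120)*(⅓)) = -(2 + 100/3 - 80) = -1*(-134/3) = 134/3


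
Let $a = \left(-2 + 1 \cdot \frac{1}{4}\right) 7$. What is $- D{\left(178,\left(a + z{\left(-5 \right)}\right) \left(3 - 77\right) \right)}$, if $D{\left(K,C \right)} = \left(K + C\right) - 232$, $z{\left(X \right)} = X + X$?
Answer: $- \frac{3185}{2} \approx -1592.5$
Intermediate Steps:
$z{\left(X \right)} = 2 X$
$a = - \frac{49}{4}$ ($a = \left(-2 + 1 \cdot \frac{1}{4}\right) 7 = \left(-2 + \frac{1}{4}\right) 7 = \left(- \frac{7}{4}\right) 7 = - \frac{49}{4} \approx -12.25$)
$D{\left(K,C \right)} = -232 + C + K$ ($D{\left(K,C \right)} = \left(C + K\right) - 232 = -232 + C + K$)
$- D{\left(178,\left(a + z{\left(-5 \right)}\right) \left(3 - 77\right) \right)} = - (-232 + \left(- \frac{49}{4} + 2 \left(-5\right)\right) \left(3 - 77\right) + 178) = - (-232 + \left(- \frac{49}{4} - 10\right) \left(-74\right) + 178) = - (-232 - - \frac{3293}{2} + 178) = - (-232 + \frac{3293}{2} + 178) = \left(-1\right) \frac{3185}{2} = - \frac{3185}{2}$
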